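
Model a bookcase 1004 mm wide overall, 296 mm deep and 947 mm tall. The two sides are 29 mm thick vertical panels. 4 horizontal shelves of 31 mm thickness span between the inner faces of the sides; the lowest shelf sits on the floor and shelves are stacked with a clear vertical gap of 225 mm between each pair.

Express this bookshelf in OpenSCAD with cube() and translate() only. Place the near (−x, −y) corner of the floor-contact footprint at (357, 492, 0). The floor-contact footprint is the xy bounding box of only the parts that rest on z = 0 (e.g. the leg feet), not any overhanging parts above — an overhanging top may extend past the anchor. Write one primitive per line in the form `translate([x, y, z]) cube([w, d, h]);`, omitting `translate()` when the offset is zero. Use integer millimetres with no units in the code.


translate([357, 492, 0]) cube([29, 296, 947]);
translate([1332, 492, 0]) cube([29, 296, 947]);
translate([386, 492, 0]) cube([946, 296, 31]);
translate([386, 492, 256]) cube([946, 296, 31]);
translate([386, 492, 512]) cube([946, 296, 31]);
translate([386, 492, 768]) cube([946, 296, 31]);


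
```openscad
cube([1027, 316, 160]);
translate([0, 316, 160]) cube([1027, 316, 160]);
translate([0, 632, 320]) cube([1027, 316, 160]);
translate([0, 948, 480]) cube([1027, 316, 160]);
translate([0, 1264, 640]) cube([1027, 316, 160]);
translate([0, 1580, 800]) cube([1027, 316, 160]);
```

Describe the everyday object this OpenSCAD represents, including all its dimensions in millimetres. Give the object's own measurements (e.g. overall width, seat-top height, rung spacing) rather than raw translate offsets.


A straight staircase of 6 solid steps. Each step is 1027 mm wide (x), 316 mm deep (y, the going) and 160 mm tall (the rise). The first step rests on the floor; each subsequent step sits one going further in +y and one rise higher in +z, directly behind and above the previous step with no overlap.


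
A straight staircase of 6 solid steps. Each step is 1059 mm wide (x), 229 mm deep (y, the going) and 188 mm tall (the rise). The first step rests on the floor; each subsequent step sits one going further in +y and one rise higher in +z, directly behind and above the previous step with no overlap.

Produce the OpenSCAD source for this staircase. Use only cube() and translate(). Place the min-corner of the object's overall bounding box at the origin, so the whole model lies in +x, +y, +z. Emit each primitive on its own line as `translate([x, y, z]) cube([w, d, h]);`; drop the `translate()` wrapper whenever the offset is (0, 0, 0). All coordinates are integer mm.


cube([1059, 229, 188]);
translate([0, 229, 188]) cube([1059, 229, 188]);
translate([0, 458, 376]) cube([1059, 229, 188]);
translate([0, 687, 564]) cube([1059, 229, 188]);
translate([0, 916, 752]) cube([1059, 229, 188]);
translate([0, 1145, 940]) cube([1059, 229, 188]);


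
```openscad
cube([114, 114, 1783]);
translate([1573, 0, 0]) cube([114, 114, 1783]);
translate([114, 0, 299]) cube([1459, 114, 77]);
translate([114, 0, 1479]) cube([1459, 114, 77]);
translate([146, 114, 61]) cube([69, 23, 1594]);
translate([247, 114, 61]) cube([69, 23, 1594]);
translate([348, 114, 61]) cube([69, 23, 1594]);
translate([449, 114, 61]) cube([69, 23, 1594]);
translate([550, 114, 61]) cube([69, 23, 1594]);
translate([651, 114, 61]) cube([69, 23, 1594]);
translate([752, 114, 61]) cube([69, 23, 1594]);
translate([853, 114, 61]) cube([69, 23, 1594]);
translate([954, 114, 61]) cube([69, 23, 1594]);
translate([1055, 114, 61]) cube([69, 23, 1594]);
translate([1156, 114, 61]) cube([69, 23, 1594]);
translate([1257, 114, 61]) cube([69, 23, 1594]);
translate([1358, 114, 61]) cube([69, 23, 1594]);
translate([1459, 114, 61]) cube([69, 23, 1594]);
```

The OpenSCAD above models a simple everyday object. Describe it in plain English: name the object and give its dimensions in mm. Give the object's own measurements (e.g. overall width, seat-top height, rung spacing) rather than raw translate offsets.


A fence section. Two 114×114 mm posts, 1783 mm tall, stand on the floor with a clear span of 1459 mm between their inner faces. Two horizontal rails of 114×77 mm section span the gap between the posts with their undersides at z = 299 mm and z = 1479 mm, flush with the posts' −y face. 14 pickets, each 69 mm wide, 23 mm thick and 1594 mm tall, are fixed to the +y face of the rails with their bottoms at z = 61 mm, spaced across the span with a 32 mm gap after the −x post and between neighbouring pickets, with 45 mm left before the +x post.


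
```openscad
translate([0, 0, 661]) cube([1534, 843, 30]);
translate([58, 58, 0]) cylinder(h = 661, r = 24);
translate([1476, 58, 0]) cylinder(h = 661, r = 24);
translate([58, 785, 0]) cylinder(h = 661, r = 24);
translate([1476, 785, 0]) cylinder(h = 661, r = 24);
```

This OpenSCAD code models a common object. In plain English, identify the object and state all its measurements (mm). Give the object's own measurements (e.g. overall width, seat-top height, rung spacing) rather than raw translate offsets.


A table: top 1534 mm (x) × 843 mm (y), 30 mm thick, upper face at z = 691 mm, on four round legs of 48 mm diameter, each leg's bounding box inset 34 mm from the nearest pair of top edges from z = 0 to the bottom of the top.


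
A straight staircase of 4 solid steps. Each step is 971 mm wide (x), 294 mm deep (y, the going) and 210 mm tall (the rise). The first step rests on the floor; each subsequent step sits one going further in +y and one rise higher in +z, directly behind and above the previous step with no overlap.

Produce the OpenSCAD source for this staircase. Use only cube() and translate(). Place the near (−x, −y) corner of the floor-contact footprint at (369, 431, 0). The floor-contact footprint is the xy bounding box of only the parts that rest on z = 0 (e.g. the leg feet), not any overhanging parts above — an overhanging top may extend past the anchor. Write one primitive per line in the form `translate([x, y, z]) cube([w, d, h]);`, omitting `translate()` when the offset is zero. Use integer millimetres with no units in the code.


translate([369, 431, 0]) cube([971, 294, 210]);
translate([369, 725, 210]) cube([971, 294, 210]);
translate([369, 1019, 420]) cube([971, 294, 210]);
translate([369, 1313, 630]) cube([971, 294, 210]);


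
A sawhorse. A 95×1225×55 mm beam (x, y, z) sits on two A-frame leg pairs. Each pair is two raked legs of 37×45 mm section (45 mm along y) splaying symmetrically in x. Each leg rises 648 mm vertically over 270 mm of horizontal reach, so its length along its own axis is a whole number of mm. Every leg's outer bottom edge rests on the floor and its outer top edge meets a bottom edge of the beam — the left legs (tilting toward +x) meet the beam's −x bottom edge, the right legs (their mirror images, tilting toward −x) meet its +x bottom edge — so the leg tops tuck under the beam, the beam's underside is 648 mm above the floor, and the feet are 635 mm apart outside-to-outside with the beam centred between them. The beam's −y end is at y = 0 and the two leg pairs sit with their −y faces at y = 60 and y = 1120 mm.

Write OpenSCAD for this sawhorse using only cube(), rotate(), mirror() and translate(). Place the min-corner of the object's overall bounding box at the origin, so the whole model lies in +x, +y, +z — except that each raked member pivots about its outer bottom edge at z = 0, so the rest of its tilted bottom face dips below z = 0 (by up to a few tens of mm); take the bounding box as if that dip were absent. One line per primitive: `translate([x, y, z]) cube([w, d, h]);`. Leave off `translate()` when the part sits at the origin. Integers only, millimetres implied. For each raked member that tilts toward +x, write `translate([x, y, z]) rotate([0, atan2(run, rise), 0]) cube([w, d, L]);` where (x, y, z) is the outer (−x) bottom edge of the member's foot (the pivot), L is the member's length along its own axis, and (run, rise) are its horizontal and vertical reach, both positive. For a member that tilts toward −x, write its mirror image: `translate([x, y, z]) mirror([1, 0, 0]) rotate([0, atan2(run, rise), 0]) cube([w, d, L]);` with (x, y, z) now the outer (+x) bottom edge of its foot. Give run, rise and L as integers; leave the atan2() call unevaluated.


translate([270, 0, 648]) cube([95, 1225, 55]);
translate([0, 60, 0]) rotate([0, atan2(270, 648), 0]) cube([37, 45, 702]);
translate([635, 60, 0]) mirror([1, 0, 0]) rotate([0, atan2(270, 648), 0]) cube([37, 45, 702]);
translate([0, 1120, 0]) rotate([0, atan2(270, 648), 0]) cube([37, 45, 702]);
translate([635, 1120, 0]) mirror([1, 0, 0]) rotate([0, atan2(270, 648), 0]) cube([37, 45, 702]);


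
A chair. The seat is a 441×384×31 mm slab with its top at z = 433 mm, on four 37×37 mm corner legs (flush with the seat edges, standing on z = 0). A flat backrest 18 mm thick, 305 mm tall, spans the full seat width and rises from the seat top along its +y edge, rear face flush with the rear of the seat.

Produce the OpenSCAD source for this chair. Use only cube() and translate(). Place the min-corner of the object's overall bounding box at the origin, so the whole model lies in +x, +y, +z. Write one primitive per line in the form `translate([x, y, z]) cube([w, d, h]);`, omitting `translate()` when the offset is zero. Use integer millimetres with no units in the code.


translate([0, 0, 402]) cube([441, 384, 31]);
cube([37, 37, 402]);
translate([404, 0, 0]) cube([37, 37, 402]);
translate([0, 347, 0]) cube([37, 37, 402]);
translate([404, 347, 0]) cube([37, 37, 402]);
translate([0, 366, 433]) cube([441, 18, 305]);


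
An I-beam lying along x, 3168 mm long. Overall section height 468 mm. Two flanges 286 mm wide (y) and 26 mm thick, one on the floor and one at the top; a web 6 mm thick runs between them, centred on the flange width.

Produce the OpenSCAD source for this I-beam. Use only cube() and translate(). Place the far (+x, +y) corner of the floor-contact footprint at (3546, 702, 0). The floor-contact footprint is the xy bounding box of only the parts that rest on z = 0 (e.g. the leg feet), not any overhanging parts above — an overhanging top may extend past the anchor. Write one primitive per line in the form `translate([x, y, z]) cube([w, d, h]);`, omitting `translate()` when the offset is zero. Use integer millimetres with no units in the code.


translate([378, 416, 0]) cube([3168, 286, 26]);
translate([378, 556, 26]) cube([3168, 6, 416]);
translate([378, 416, 442]) cube([3168, 286, 26]);


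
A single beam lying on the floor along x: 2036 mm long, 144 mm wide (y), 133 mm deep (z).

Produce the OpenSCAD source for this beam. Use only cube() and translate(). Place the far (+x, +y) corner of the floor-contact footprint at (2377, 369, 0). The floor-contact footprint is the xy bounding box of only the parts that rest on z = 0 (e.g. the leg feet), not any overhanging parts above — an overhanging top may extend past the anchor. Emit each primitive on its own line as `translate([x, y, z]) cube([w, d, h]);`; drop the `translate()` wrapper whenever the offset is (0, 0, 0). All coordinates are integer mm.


translate([341, 225, 0]) cube([2036, 144, 133]);


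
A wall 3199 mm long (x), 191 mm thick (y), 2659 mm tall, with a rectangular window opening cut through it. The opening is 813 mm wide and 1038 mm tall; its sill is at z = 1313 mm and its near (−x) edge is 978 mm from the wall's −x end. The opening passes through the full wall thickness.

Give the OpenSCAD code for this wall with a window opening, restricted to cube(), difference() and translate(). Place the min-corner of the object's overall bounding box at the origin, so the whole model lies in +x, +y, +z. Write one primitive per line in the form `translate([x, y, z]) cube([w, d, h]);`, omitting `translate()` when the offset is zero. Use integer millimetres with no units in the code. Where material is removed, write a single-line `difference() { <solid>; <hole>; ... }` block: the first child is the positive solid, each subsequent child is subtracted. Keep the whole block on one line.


difference() { cube([3199, 191, 2659]); translate([978, 0, 1313]) cube([813, 191, 1038]); }


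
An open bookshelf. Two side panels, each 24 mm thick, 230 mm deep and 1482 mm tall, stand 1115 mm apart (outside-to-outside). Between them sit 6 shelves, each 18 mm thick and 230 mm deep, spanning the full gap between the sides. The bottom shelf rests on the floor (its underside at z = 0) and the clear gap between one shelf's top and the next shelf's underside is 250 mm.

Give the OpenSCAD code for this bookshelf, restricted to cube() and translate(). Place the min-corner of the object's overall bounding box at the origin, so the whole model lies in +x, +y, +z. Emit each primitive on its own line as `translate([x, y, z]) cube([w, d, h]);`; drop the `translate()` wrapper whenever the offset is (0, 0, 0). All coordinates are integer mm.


cube([24, 230, 1482]);
translate([1091, 0, 0]) cube([24, 230, 1482]);
translate([24, 0, 0]) cube([1067, 230, 18]);
translate([24, 0, 268]) cube([1067, 230, 18]);
translate([24, 0, 536]) cube([1067, 230, 18]);
translate([24, 0, 804]) cube([1067, 230, 18]);
translate([24, 0, 1072]) cube([1067, 230, 18]);
translate([24, 0, 1340]) cube([1067, 230, 18]);


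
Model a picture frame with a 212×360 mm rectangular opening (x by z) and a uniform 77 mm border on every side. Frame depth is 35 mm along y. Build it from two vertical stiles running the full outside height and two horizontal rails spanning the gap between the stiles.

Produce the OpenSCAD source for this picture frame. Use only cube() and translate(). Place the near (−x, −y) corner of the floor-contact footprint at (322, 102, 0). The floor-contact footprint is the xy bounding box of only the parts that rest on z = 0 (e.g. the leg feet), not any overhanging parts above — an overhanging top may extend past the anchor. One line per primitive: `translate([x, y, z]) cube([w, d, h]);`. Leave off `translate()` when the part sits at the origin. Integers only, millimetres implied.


translate([322, 102, 0]) cube([77, 35, 514]);
translate([611, 102, 0]) cube([77, 35, 514]);
translate([399, 102, 0]) cube([212, 35, 77]);
translate([399, 102, 437]) cube([212, 35, 77]);


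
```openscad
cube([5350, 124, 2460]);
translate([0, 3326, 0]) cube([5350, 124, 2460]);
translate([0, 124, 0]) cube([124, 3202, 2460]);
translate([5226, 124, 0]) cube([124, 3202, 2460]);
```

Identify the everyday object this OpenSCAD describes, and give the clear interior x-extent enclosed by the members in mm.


A house (or room) frame. The interior width is 5102 mm.

Four 2460 mm walls enclosing a rectangle with no floor or roof — a room or house frame. Outside width is 5350 mm and wall thickness is 124 mm, so the interior width is 5350 − 2 × 124 = 5102 mm.


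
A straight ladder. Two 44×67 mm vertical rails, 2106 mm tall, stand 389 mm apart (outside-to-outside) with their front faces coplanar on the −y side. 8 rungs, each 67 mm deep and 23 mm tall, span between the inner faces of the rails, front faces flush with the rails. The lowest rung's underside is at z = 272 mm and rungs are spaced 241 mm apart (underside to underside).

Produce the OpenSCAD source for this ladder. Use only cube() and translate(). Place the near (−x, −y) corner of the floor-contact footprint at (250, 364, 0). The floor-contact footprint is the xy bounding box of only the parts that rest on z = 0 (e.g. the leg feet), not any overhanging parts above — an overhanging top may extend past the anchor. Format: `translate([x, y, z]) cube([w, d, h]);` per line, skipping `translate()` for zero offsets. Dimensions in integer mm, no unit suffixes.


translate([250, 364, 0]) cube([44, 67, 2106]);
translate([595, 364, 0]) cube([44, 67, 2106]);
translate([294, 364, 272]) cube([301, 67, 23]);
translate([294, 364, 513]) cube([301, 67, 23]);
translate([294, 364, 754]) cube([301, 67, 23]);
translate([294, 364, 995]) cube([301, 67, 23]);
translate([294, 364, 1236]) cube([301, 67, 23]);
translate([294, 364, 1477]) cube([301, 67, 23]);
translate([294, 364, 1718]) cube([301, 67, 23]);
translate([294, 364, 1959]) cube([301, 67, 23]);


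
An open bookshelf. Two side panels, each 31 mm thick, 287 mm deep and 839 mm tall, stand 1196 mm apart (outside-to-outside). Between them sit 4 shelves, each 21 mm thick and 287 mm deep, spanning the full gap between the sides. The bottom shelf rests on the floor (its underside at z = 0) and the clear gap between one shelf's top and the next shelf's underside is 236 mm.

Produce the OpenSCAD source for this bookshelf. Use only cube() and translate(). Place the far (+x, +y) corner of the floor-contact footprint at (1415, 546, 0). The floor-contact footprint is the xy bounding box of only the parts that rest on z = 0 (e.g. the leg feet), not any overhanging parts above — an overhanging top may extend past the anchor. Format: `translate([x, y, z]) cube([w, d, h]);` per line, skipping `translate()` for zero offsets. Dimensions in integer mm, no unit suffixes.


translate([219, 259, 0]) cube([31, 287, 839]);
translate([1384, 259, 0]) cube([31, 287, 839]);
translate([250, 259, 0]) cube([1134, 287, 21]);
translate([250, 259, 257]) cube([1134, 287, 21]);
translate([250, 259, 514]) cube([1134, 287, 21]);
translate([250, 259, 771]) cube([1134, 287, 21]);


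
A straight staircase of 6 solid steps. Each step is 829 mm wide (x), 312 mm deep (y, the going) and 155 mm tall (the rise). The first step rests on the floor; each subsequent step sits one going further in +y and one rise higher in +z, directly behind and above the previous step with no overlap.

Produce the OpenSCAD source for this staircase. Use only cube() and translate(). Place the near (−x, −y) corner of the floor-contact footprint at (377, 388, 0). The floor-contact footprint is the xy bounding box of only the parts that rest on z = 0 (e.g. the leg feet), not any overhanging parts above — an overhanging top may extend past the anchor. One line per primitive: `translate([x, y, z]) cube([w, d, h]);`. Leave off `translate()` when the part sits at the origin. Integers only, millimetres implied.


translate([377, 388, 0]) cube([829, 312, 155]);
translate([377, 700, 155]) cube([829, 312, 155]);
translate([377, 1012, 310]) cube([829, 312, 155]);
translate([377, 1324, 465]) cube([829, 312, 155]);
translate([377, 1636, 620]) cube([829, 312, 155]);
translate([377, 1948, 775]) cube([829, 312, 155]);


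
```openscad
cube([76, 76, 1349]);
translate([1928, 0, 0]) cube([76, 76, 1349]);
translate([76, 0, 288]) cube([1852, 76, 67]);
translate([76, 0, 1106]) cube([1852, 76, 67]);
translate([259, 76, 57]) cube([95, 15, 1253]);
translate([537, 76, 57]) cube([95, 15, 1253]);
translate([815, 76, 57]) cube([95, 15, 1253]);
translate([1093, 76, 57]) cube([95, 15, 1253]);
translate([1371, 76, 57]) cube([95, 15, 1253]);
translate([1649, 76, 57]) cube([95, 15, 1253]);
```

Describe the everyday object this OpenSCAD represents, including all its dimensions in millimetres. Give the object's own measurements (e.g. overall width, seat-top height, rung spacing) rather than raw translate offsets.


A fence section. Two 76×76 mm posts, 1349 mm tall, stand on the floor with a clear span of 1852 mm between their inner faces. Two horizontal rails of 76×67 mm section span the gap between the posts with their undersides at z = 288 mm and z = 1106 mm, flush with the posts' −y face. 6 pickets, each 95 mm wide, 15 mm thick and 1253 mm tall, are fixed to the +y face of the rails with their bottoms at z = 57 mm, spaced across the span with a 183 mm gap after the −x post and between neighbouring pickets, with 184 mm left before the +x post.


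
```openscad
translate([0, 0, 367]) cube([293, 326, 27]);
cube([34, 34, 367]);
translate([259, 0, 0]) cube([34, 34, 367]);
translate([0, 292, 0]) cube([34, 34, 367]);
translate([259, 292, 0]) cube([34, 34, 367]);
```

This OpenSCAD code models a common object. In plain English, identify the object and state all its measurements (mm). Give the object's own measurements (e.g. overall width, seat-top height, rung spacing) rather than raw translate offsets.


A four-legged stool. The seat is a 293×326×27 mm slab whose top surface is at z = 394 mm; four square legs, each 34×34 mm in cross-section, run from the floor (z = 0) to the underside of the seat, each flush with a corner of the seat.


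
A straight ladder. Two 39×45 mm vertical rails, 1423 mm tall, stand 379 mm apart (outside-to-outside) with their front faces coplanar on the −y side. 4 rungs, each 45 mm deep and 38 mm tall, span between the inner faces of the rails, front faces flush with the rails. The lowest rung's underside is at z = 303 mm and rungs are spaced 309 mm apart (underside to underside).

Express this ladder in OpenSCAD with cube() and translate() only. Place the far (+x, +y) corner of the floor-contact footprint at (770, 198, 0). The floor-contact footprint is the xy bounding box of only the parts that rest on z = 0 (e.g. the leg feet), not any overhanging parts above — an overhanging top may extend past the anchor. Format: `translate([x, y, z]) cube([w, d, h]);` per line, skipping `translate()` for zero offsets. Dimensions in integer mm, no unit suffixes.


// rung span = 379 - 2*39 = 301
// rung[k] z = 303 + k*309
translate([391, 153, 0]) cube([39, 45, 1423]);
translate([731, 153, 0]) cube([39, 45, 1423]);
translate([430, 153, 303]) cube([301, 45, 38]);
translate([430, 153, 612]) cube([301, 45, 38]);
translate([430, 153, 921]) cube([301, 45, 38]);
translate([430, 153, 1230]) cube([301, 45, 38]);


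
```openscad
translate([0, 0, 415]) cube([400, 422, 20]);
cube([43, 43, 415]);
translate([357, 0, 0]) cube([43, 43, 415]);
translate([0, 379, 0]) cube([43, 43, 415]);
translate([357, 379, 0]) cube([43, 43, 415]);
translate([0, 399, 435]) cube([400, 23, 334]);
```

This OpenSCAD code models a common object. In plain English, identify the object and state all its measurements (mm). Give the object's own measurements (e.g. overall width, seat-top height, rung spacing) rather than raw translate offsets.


A chair. The seat is a 400×422×20 mm slab with its top at z = 435 mm, on four 43×43 mm corner legs (flush with the seat edges, standing on z = 0). A flat backrest 23 mm thick, 334 mm tall, spans the full seat width and rises from the seat top along its +y edge, rear face flush with the rear of the seat.


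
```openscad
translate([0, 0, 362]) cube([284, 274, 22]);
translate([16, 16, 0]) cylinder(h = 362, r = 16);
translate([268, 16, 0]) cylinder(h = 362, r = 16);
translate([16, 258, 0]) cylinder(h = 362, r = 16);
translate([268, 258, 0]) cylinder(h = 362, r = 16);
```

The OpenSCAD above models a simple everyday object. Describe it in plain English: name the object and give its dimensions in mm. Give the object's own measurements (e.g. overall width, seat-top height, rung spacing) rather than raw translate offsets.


A four-legged stool. The seat is a 284×274×22 mm slab whose top surface is at z = 384 mm; four round legs, each 32 mm in diameter, run from the floor (z = 0) to the underside of the seat, each leg's axis is inset half a diameter from the nearest pair of seat edges (so the leg's bounding box is flush with the corner).


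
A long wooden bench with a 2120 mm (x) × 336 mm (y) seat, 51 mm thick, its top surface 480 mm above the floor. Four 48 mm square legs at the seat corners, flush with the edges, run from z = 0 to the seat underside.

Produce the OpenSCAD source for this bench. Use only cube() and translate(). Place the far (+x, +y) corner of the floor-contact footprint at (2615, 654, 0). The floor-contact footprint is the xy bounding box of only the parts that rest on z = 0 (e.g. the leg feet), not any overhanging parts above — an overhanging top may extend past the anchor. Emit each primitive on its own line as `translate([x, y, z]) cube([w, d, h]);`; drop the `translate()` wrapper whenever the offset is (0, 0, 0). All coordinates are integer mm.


translate([495, 318, 429]) cube([2120, 336, 51]);
translate([495, 318, 0]) cube([48, 48, 429]);
translate([495, 606, 0]) cube([48, 48, 429]);
translate([2567, 318, 0]) cube([48, 48, 429]);
translate([2567, 606, 0]) cube([48, 48, 429]);


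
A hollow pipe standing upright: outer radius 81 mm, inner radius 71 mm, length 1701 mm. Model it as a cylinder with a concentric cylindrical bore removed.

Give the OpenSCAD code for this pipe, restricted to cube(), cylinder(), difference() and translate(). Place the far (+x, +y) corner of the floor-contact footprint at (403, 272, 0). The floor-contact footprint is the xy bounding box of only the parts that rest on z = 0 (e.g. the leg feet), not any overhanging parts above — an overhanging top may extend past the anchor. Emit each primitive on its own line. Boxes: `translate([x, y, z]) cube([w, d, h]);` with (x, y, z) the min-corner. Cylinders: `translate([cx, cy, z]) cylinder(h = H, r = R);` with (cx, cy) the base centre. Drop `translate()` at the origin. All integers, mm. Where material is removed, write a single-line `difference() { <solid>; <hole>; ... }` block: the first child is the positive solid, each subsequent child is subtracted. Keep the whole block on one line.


difference() { translate([322, 191, 0]) cylinder(h = 1701, r = 81); translate([322, 191, 0]) cylinder(h = 1701, r = 71); }


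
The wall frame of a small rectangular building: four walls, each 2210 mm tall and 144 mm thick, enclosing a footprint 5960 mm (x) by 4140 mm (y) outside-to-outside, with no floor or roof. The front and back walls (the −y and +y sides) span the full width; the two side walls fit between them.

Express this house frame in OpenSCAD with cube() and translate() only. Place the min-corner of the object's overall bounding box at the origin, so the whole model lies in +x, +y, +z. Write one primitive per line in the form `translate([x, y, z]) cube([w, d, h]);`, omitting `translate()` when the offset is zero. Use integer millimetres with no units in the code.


cube([5960, 144, 2210]);
translate([0, 3996, 0]) cube([5960, 144, 2210]);
translate([0, 144, 0]) cube([144, 3852, 2210]);
translate([5816, 144, 0]) cube([144, 3852, 2210]);


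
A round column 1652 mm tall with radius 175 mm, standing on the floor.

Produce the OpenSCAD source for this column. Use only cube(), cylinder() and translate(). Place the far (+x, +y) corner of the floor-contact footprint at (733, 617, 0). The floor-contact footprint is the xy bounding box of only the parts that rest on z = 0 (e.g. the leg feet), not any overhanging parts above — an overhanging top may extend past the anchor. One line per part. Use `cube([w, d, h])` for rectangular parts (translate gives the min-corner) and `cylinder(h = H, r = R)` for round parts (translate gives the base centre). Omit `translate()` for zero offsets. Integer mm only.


translate([558, 442, 0]) cylinder(h = 1652, r = 175);


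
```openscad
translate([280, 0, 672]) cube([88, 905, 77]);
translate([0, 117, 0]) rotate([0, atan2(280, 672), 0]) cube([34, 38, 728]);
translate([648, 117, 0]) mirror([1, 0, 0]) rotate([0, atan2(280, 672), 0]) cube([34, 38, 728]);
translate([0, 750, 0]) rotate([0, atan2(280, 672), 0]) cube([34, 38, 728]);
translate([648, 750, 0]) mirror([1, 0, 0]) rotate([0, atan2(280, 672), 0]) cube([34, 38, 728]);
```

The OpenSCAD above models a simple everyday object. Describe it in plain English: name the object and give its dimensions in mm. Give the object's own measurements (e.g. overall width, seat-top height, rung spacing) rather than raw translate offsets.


A sawhorse. A 88×905×77 mm beam (x, y, z) sits on two A-frame leg pairs. Each pair is two raked legs of 34×38 mm section (38 mm along y) splaying symmetrically in x. Each leg rises 672 mm vertically over 280 mm of horizontal reach and is 728 mm long along its own axis. Every leg's outer bottom edge rests on the floor and its outer top edge meets a bottom edge of the beam — the left legs (tilting toward +x) meet the beam's −x bottom edge, the right legs (their mirror images, tilting toward −x) meet its +x bottom edge — so the leg tops tuck under the beam, the beam's underside is 672 mm above the floor, and the feet are 648 mm apart outside-to-outside with the beam centred between them. The two leg pairs are set in 117 mm from either end of the beam.


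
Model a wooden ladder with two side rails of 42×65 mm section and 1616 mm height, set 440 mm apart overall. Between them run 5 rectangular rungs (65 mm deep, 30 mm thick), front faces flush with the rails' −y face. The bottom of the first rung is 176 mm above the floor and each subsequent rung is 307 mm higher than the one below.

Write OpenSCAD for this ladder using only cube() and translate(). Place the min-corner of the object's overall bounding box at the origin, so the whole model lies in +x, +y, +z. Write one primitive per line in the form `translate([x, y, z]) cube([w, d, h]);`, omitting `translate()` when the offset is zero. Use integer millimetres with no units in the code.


cube([42, 65, 1616]);
translate([398, 0, 0]) cube([42, 65, 1616]);
translate([42, 0, 176]) cube([356, 65, 30]);
translate([42, 0, 483]) cube([356, 65, 30]);
translate([42, 0, 790]) cube([356, 65, 30]);
translate([42, 0, 1097]) cube([356, 65, 30]);
translate([42, 0, 1404]) cube([356, 65, 30]);


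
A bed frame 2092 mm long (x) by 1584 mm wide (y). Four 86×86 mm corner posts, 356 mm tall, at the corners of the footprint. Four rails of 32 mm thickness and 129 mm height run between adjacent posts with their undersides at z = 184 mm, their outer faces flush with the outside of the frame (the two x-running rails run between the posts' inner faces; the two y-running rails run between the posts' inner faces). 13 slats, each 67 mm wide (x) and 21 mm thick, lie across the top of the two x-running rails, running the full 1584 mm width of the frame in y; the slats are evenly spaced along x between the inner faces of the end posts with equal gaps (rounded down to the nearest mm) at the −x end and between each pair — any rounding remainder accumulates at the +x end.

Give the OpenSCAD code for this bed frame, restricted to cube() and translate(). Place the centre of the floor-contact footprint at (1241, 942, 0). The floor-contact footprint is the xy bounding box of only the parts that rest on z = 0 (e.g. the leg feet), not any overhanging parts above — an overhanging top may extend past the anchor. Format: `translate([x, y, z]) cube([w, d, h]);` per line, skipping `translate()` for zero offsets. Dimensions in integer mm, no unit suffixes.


// slat z = rail_z + rail_h = 184 + 129 = 313
// slat gap = ⌊(1920 − 13·67) / 14⌋ = 74
translate([195, 150, 0]) cube([86, 86, 356]);
translate([195, 1648, 0]) cube([86, 86, 356]);
translate([2201, 150, 0]) cube([86, 86, 356]);
translate([2201, 1648, 0]) cube([86, 86, 356]);
translate([281, 150, 184]) cube([1920, 32, 129]);
translate([281, 1702, 184]) cube([1920, 32, 129]);
translate([195, 236, 184]) cube([32, 1412, 129]);
translate([2255, 236, 184]) cube([32, 1412, 129]);
translate([355, 150, 313]) cube([67, 1584, 21]);
translate([496, 150, 313]) cube([67, 1584, 21]);
translate([637, 150, 313]) cube([67, 1584, 21]);
translate([778, 150, 313]) cube([67, 1584, 21]);
translate([919, 150, 313]) cube([67, 1584, 21]);
translate([1060, 150, 313]) cube([67, 1584, 21]);
translate([1201, 150, 313]) cube([67, 1584, 21]);
translate([1342, 150, 313]) cube([67, 1584, 21]);
translate([1483, 150, 313]) cube([67, 1584, 21]);
translate([1624, 150, 313]) cube([67, 1584, 21]);
translate([1765, 150, 313]) cube([67, 1584, 21]);
translate([1906, 150, 313]) cube([67, 1584, 21]);
translate([2047, 150, 313]) cube([67, 1584, 21]);


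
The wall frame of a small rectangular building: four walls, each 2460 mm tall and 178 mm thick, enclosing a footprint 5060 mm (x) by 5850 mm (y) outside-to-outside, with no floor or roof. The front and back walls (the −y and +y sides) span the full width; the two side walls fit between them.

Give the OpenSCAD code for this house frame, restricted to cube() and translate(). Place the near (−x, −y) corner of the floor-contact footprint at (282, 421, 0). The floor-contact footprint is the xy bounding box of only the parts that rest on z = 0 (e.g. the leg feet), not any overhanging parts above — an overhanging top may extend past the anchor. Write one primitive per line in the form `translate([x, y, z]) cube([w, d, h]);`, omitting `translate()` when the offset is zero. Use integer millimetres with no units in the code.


translate([282, 421, 0]) cube([5060, 178, 2460]);
translate([282, 6093, 0]) cube([5060, 178, 2460]);
translate([282, 599, 0]) cube([178, 5494, 2460]);
translate([5164, 599, 0]) cube([178, 5494, 2460]);


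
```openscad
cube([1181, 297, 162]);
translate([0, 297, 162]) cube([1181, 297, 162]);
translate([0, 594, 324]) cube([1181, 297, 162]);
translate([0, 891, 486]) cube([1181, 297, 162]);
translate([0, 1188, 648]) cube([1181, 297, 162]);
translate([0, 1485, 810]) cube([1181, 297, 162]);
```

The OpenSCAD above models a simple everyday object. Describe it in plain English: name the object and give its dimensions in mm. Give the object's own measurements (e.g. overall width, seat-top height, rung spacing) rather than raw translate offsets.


A straight staircase of 6 solid steps. Each step is 1181 mm wide (x), 297 mm deep (y, the going) and 162 mm tall (the rise). The first step rests on the floor; each subsequent step sits one going further in +y and one rise higher in +z, directly behind and above the previous step with no overlap.


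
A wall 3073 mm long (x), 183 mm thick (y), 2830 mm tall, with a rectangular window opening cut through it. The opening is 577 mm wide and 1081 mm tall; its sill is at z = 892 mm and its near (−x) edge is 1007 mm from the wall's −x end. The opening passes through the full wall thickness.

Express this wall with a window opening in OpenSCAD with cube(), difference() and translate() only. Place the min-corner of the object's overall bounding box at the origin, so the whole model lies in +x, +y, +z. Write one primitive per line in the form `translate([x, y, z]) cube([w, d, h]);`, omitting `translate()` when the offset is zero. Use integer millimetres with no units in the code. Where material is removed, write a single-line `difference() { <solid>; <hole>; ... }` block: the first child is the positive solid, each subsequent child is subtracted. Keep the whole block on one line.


difference() { cube([3073, 183, 2830]); translate([1007, 0, 892]) cube([577, 183, 1081]); }


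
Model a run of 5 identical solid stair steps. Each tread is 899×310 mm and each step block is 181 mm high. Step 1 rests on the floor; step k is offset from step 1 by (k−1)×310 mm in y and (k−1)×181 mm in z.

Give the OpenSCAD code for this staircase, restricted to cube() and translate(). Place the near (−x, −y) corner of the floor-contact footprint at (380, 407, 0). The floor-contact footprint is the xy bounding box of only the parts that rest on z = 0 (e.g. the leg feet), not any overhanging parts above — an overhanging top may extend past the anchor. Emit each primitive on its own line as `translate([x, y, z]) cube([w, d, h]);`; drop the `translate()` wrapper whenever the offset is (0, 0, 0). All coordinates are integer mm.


translate([380, 407, 0]) cube([899, 310, 181]);
translate([380, 717, 181]) cube([899, 310, 181]);
translate([380, 1027, 362]) cube([899, 310, 181]);
translate([380, 1337, 543]) cube([899, 310, 181]);
translate([380, 1647, 724]) cube([899, 310, 181]);


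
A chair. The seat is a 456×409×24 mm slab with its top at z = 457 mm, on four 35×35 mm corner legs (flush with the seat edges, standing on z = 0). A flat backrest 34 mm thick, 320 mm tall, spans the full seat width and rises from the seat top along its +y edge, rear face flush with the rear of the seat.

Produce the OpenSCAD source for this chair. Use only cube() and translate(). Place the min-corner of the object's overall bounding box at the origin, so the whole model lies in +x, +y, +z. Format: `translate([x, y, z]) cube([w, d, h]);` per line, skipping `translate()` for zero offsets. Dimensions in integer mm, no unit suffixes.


// leg_h = 457 - 24 = 433
translate([0, 0, 433]) cube([456, 409, 24]);
cube([35, 35, 433]);
translate([421, 0, 0]) cube([35, 35, 433]);
translate([0, 374, 0]) cube([35, 35, 433]);
translate([421, 374, 0]) cube([35, 35, 433]);
translate([0, 375, 457]) cube([456, 34, 320]);


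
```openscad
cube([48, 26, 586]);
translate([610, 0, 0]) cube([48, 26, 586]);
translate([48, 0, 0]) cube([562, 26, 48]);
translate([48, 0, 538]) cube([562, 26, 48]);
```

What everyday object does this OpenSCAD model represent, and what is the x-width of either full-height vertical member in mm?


A picture frame. The border width is 48 mm.

Four thin pieces enclosing a rectangular opening — a picture frame. The two full-height stiles are 586 mm tall; the top rail sits at z = 538 and is 48 mm tall, so the border above the opening is 586 − 538 = 48 mm, matching the stile x-width.


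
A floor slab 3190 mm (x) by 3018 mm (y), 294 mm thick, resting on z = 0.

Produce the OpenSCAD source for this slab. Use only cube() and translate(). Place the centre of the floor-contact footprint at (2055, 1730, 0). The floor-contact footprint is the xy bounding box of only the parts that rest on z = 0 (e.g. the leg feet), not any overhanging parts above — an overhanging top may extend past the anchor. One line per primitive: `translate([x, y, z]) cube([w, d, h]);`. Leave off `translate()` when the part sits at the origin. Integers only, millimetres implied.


translate([460, 221, 0]) cube([3190, 3018, 294]);


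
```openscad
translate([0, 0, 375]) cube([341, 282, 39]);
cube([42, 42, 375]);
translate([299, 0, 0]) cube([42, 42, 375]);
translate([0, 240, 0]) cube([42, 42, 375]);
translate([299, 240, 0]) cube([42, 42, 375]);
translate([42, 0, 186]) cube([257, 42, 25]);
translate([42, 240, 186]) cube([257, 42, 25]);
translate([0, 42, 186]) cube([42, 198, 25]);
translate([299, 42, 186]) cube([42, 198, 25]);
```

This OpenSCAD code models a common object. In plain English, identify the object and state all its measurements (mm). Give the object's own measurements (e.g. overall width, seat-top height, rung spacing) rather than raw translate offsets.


A simple wooden stool: a rectangular seat 341 mm (x) by 282 mm (y), 39 mm thick, top face at z = 414 mm, on four square legs, each 42×42 mm in cross-section. The legs rest on z = 0, each flush with a corner of the seat. Four stretchers, 42 mm wide and 25 mm tall, connect adjacent legs with their undersides at z = 186 mm, each running between the inner faces of the legs it joins and aligned with the legs' outer faces on the other axis.


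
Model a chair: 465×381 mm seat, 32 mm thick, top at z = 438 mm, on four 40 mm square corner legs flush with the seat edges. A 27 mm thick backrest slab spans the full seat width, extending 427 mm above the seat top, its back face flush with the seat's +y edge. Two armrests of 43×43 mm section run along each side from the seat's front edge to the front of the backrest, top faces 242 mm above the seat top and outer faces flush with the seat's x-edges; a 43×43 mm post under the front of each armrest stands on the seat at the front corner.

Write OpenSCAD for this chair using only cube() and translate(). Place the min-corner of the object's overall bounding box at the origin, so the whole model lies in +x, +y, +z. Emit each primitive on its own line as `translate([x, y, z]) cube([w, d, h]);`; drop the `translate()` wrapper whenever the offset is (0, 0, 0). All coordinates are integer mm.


// leg_h = 438 - 32 = 406
// arm post h = 242 - 43 = 199
translate([0, 0, 406]) cube([465, 381, 32]);
cube([40, 40, 406]);
translate([425, 0, 0]) cube([40, 40, 406]);
translate([0, 341, 0]) cube([40, 40, 406]);
translate([425, 341, 0]) cube([40, 40, 406]);
translate([0, 354, 438]) cube([465, 27, 427]);
translate([0, 0, 637]) cube([43, 354, 43]);
translate([422, 0, 637]) cube([43, 354, 43]);
translate([0, 0, 438]) cube([43, 43, 199]);
translate([422, 0, 438]) cube([43, 43, 199]);


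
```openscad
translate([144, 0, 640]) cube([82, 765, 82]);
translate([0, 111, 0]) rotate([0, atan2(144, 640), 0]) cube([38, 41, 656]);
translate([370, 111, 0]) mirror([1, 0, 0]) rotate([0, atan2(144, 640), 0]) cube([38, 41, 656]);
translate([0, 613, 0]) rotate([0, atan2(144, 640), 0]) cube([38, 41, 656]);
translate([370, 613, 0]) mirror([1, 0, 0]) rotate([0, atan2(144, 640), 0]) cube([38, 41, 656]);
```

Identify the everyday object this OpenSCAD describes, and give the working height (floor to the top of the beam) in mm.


A sawhorse. The overall height is 722 mm.

A beam across two mirrored pairs of raked legs — a sawhorse. The beam's underside is at z = 640 (matching the legs' vertical rise in atan2(144, 640)) and the beam is 82 mm tall, so its top is at 640 + 82 = 722 mm. The raked legs top out at the beam's underside, so that is the highest point.
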